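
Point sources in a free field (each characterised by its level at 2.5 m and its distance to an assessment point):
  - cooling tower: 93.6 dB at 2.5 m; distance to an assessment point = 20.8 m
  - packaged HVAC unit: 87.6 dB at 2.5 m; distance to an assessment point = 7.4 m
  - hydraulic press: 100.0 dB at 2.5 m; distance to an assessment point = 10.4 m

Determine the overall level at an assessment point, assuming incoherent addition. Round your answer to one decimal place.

First find each source's level at the receiver (point-source: −20·log₁₀(r/r_ref)), then combine on an intensity basis.
cooling tower: 93.6 − 20·log₁₀(20.8/2.5) = 93.6 − 18.40 = 75.20 dB.
packaged HVAC unit: 87.6 − 20·log₁₀(7.4/2.5) = 87.6 − 9.43 = 78.17 dB.
hydraulic press: 100.0 − 20·log₁₀(10.4/2.5) = 100.0 − 12.38 = 87.62 dB.
Σ 10^(L/10) = 6.766e+08 → L_total = 10·log₁₀(6.766e+08) = 88.30 dB.

88.3 dB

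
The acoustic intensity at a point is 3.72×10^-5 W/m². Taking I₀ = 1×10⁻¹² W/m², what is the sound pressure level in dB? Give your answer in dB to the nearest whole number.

76 dB

Dividing by I₀ shifts the exponent by 12: I/I₀ = 3.72×10^7.
L = 10·(0.5705 + 7) = 75.71 dB.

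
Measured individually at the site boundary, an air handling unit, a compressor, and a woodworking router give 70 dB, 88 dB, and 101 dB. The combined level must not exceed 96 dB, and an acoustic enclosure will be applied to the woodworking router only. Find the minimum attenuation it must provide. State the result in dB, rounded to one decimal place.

5.8 dB

Everything except the woodworking router sums to 10^(70/10) + 10^(88/10) = 6.410e+08 in linear terms, 88.07 dB.
The limit corresponds to 10^(96/10) = 3.981e+09; subtracting the fixed part leaves 3.340e+09 for the woodworking router, i.e. 95.24 dB.
So the woodworking router must be reduced from 101 to 95.24 dB: IL = 5.76 dB.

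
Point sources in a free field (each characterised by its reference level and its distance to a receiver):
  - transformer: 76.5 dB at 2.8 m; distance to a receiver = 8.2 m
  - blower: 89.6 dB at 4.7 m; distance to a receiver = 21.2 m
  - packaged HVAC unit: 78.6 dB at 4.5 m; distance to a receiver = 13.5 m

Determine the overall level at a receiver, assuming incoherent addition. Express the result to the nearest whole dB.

78 dB

Apply inverse-square spreading to bring every level to the receiver, then sum 10^(L/10).
transformer: 76.5 − 20·log₁₀(8.2/2.8) = 76.5 − 9.33 = 67.17 dB.
blower: 89.6 − 20·log₁₀(21.2/4.7) = 89.6 − 13.08 = 76.52 dB.
packaged HVAC unit: 78.6 − 20·log₁₀(13.5/4.5) = 78.6 − 9.54 = 69.06 dB.
Σ 10^(L/10) = 5.808e+07 → L_total = 10·log₁₀(5.808e+07) = 77.64 dB.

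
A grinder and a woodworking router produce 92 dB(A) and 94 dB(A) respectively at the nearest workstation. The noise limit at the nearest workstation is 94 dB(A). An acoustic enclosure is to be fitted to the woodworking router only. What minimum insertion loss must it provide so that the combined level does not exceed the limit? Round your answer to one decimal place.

4.3 dB

Everything except the woodworking router sums to 10^(92/10) = 1.585e+09 in linear terms, 92.00 dB(A).
The limit corresponds to 10^(94/10) = 2.512e+09; subtracting the fixed part leaves 9.270e+08 for the woodworking router, i.e. 89.67 dB(A).
So the woodworking router must be reduced from 94 to 89.67 dB(A): IL = 4.33 dB.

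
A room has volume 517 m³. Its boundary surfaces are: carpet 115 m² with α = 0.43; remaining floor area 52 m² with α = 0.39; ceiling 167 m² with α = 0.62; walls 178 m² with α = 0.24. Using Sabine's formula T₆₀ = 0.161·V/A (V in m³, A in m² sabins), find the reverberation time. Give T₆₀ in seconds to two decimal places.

Total absorption A = 115·0.43 + 52·0.39 + 167·0.62 + 178·0.24 = 215.99 m² sabins.
T₆₀ = 0.161 × 517 / 215.99 = 0.385 s.

0.39 s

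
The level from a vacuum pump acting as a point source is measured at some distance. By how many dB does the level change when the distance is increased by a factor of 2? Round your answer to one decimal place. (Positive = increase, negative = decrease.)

Point-source spreading: ΔL = −20·log₁₀(r₂/r₁).
ΔL = −20·log₁₀(2) = -6.02 dB.

-6.0 dB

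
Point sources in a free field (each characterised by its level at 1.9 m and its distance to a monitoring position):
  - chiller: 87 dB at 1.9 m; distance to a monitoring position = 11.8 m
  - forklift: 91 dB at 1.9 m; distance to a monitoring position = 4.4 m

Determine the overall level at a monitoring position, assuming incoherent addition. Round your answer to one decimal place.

83.9 dB

Apply inverse-square spreading to bring every level to the receiver, then sum 10^(L/10).
chiller: 87 − 20·log₁₀(11.8/1.9) = 87 − 15.86 = 71.14 dB.
forklift: 91 − 20·log₁₀(4.4/1.9) = 91 − 7.29 = 83.71 dB.
Σ 10^(L/10) = 2.477e+08 → L_total = 10·log₁₀(2.477e+08) = 83.94 dB.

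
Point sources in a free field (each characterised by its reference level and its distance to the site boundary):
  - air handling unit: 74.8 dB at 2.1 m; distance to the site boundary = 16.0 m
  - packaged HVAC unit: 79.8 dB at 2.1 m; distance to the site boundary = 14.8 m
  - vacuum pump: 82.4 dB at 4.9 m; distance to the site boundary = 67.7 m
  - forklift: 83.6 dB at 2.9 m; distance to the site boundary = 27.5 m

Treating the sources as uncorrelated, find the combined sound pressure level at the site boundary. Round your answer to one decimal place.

First find each source's level at the receiver (point-source: −20·log₁₀(r/r_ref)), then combine on an intensity basis.
air handling unit: 74.8 − 20·log₁₀(16.0/2.1) = 74.8 − 17.64 = 57.16 dB.
packaged HVAC unit: 79.8 − 20·log₁₀(14.8/2.1) = 79.8 − 16.96 = 62.84 dB.
vacuum pump: 82.4 − 20·log₁₀(67.7/4.9) = 82.4 − 22.81 = 59.59 dB.
forklift: 83.6 − 20·log₁₀(27.5/2.9) = 83.6 − 19.54 = 64.06 dB.
Σ 10^(L/10) = 5.901e+06 → L_total = 10·log₁₀(5.901e+06) = 67.71 dB.

67.7 dB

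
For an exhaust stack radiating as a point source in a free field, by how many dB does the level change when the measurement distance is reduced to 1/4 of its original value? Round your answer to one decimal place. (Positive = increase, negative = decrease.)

+12.0 dB

A point source loses 6 dB per doubling of distance; generally ΔL = −20·log₁₀(r₂/r₁).
ΔL = −20·log₁₀(0.25) = +12.04 dB.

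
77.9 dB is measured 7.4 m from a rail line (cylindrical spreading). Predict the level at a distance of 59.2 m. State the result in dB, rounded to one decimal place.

68.9 dB

Line-source attenuation: ΔL = 10·log₁₀(r₂/r₁) = 10·log₁₀(59.2/7.4) = 9.031 dB.
L₂ = 77.9 − 10·log₁₀(59.2/7.4) = 77.9 − 9.031 = 68.87 dB.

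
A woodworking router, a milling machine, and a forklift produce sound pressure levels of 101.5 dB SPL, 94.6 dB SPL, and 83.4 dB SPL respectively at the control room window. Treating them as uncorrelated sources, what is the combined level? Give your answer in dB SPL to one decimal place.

102.4 dB SPL

For uncorrelated sources the intensities add, so convert each level to linear form, sum, and take 10·log₁₀ of the total.
Σ 10^(L/10) = 10^(101.5/10) + 10^(94.6/10) + 10^(83.4/10) = 1.723e+10.
L_total = 10·log₁₀(1.723e+10) = 102.36 dB SPL.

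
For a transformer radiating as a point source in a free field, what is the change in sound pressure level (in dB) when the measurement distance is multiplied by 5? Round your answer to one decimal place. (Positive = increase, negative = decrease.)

-14.0 dB

Point-source spreading: ΔL = −20·log₁₀(r₂/r₁).
ΔL = −20·log₁₀(5) = -13.98 dB.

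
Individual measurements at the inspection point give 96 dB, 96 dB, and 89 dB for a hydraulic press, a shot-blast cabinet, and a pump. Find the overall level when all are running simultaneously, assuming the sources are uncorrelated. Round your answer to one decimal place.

99.4 dB

For uncorrelated sources the intensities add, so convert each level to linear form, sum, and take 10·log₁₀ of the total.
Σ 10^(L/10) = 10^(96/10) + 10^(96/10) + 10^(89/10) = 8.756e+09.
L_total = 10·log₁₀(8.756e+09) = 99.42 dB.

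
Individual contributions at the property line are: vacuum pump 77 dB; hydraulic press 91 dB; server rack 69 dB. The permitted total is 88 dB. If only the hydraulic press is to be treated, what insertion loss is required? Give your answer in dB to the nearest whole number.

The untreated sources together contribute 10^(77/10) + 10^(69/10) = 5.806e+07, i.e. 77.64 dB.
The limit corresponds to 10^(88/10) = 6.310e+08; subtracting the fixed part leaves 5.729e+08 for the hydraulic press, i.e. 87.58 dB.
Required insertion loss = 91 − 87.58 = 3.42 dB.

3 dB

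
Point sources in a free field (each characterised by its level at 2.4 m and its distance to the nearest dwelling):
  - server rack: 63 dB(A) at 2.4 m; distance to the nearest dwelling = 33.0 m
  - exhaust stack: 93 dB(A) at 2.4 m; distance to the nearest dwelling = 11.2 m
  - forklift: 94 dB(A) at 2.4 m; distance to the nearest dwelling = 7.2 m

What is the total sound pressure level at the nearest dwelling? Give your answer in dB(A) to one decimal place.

Apply inverse-square spreading to bring every level to the receiver, then sum 10^(L/10).
server rack: 63 − 20·log₁₀(33.0/2.4) = 63 − 22.77 = 40.23 dB(A).
exhaust stack: 93 − 20·log₁₀(11.2/2.4) = 93 − 13.38 = 79.62 dB(A).
forklift: 94 − 20·log₁₀(7.2/2.4) = 94 − 9.54 = 84.46 dB(A).
Σ 10^(L/10) = 3.707e+08 → L_total = 10·log₁₀(3.707e+08) = 85.69 dB(A).

85.7 dB(A)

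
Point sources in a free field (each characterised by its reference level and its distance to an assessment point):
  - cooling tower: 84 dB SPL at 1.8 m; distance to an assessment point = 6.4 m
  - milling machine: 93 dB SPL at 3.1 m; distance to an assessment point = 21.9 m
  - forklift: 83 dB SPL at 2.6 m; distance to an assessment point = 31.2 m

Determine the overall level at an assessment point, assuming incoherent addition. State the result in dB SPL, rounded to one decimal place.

First find each source's level at the receiver (point-source: −20·log₁₀(r/r_ref)), then combine on an intensity basis.
cooling tower: 84 − 20·log₁₀(6.4/1.8) = 84 − 11.02 = 72.98 dB SPL.
milling machine: 93 − 20·log₁₀(21.9/3.1) = 93 − 16.98 = 76.02 dB SPL.
forklift: 83 − 20·log₁₀(31.2/2.6) = 83 − 21.58 = 61.42 dB SPL.
Σ 10^(L/10) = 6.123e+07 → L_total = 10·log₁₀(6.123e+07) = 77.87 dB SPL.

77.9 dB SPL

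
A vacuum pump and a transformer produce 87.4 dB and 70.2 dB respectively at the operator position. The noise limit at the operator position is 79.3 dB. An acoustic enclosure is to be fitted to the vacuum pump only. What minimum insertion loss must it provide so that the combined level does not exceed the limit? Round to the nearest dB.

9 dB

The untreated sources together contribute 10^(70.2/10) = 1.047e+07, i.e. 70.20 dB.
The limit corresponds to 10^(79.3/10) = 8.511e+07; subtracting the fixed part leaves 7.464e+07 for the vacuum pump, i.e. 78.73 dB.
Required insertion loss = 87.4 − 78.73 = 8.67 dB.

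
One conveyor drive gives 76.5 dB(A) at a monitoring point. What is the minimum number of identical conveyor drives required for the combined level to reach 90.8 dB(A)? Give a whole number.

27

N identical sources give L₁ + 10·log₁₀ N, so require 10·log₁₀ N ≥ 90.8 − 76.5 = 14.3 dB.
N ≥ 10^(14.3/10) = 26.915, so N = 27.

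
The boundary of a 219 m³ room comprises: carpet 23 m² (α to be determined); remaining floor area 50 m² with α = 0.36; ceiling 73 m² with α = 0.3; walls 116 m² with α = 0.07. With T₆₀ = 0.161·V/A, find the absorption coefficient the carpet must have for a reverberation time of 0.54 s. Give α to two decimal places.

0.75

A = 0.161·V/T₆₀ = 0.161·219/0.54 = 65.29 m² sabins.
Absorption from the other surfaces = 50·0.36 + 73·0.3 + 116·0.07 = 48.02 m², so the carpet must supply 17.27 m² over 23 m².
α = 17.27/23 = 0.751.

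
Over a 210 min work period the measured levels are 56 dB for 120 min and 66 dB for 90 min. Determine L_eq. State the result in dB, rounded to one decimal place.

The energy average is taken in the linear domain: L_eq = 10·log₁₀[(Σ tᵢ·10^(Lᵢ/10))/T], T = 210 min.
Σ tᵢ·10^(Lᵢ/10) = 120·10^(56/10) + 90·10^(66/10) = 4.061e+08.
L_eq = 10·log₁₀(4.061e+08/210) = 62.86 dB.

62.9 dB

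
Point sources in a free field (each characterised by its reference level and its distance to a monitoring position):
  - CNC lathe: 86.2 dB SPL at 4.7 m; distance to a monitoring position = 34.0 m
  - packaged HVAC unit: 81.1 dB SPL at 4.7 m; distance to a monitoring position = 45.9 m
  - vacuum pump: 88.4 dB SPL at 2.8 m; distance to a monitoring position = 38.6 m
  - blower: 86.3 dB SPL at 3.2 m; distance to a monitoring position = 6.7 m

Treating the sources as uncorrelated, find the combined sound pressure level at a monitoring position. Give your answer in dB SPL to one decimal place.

80.4 dB SPL

Apply inverse-square spreading to bring every level to the receiver, then sum 10^(L/10).
CNC lathe: 86.2 − 20·log₁₀(34.0/4.7) = 86.2 − 17.19 = 69.01 dB SPL.
packaged HVAC unit: 81.1 − 20·log₁₀(45.9/4.7) = 81.1 − 19.79 = 61.31 dB SPL.
vacuum pump: 88.4 − 20·log₁₀(38.6/2.8) = 88.4 − 22.79 = 65.61 dB SPL.
blower: 86.3 − 20·log₁₀(6.7/3.2) = 86.3 − 6.42 = 79.88 dB SPL.
Σ 10^(L/10) = 1.103e+08 → L_total = 10·log₁₀(1.103e+08) = 80.42 dB SPL.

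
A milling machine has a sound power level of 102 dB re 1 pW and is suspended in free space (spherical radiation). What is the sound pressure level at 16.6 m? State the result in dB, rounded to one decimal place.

L_p = L_w − 10·log₁₀(4π·r²) with r = 16.6 m.
4π·r² = 3463 m², 10·log₁₀ of that is 35.394 dB.
L_p = 102 − 35.394 = 66.61 dB.

66.6 dB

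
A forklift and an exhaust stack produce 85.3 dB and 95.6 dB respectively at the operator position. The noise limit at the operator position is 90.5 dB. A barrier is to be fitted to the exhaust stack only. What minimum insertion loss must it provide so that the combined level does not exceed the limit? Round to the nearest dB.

7 dB

Everything except the exhaust stack sums to 10^(85.3/10) = 3.388e+08 in linear terms, 85.30 dB.
To meet 90.5 dB overall, the treated exhaust stack may contribute at most 10^(90.5/10) − 3.388e+08 = 7.832e+08, i.e. 88.94 dB.
So the exhaust stack must be reduced from 95.6 to 88.94 dB: IL = 6.66 dB.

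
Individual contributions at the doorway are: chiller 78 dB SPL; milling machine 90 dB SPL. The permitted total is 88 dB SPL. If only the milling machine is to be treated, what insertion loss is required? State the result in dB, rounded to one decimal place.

2.5 dB

Fixed contribution from the other source: Σ 10^(L/10) = 10^(78/10) = 6.310e+07 (78.00 dB SPL).
The limit corresponds to 10^(88/10) = 6.310e+08; subtracting the fixed part leaves 5.679e+08 for the milling machine, i.e. 87.54 dB SPL.
Required insertion loss = 90 − 87.54 = 2.46 dB.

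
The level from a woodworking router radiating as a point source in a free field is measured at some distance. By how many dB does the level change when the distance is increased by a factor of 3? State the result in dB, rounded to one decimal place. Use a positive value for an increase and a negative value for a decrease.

Point-source spreading: ΔL = −20·log₁₀(r₂/r₁).
ΔL = −20·log₁₀(3) = -9.54 dB.

-9.5 dB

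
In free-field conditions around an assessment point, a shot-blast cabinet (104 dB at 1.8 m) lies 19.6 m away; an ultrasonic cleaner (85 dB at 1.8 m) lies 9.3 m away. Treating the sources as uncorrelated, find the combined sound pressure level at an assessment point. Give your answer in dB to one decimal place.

83.5 dB

Propagate each source to the receiver with L = L_ref − 20·log₁₀(r/r_ref), then add intensities.
shot-blast cabinet: 104 − 20·log₁₀(19.6/1.8) = 104 − 20.74 = 83.26 dB.
ultrasonic cleaner: 85 − 20·log₁₀(9.3/1.8) = 85 − 14.26 = 70.74 dB.
Σ 10^(L/10) = 2.237e+08 → L_total = 10·log₁₀(2.237e+08) = 83.50 dB.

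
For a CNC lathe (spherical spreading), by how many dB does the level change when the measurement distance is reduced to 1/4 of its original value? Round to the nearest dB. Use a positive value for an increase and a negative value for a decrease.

+12 dB

Point-source spreading: ΔL = −20·log₁₀(r₂/r₁).
ΔL = −20·log₁₀(0.25) = +12.04 dB.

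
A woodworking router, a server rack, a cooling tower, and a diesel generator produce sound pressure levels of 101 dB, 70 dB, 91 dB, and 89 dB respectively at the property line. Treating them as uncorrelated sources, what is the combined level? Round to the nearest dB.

For uncorrelated sources the intensities add, so convert each level to linear form, sum, and take 10·log₁₀ of the total.
Σ 10^(L/10) = 10^(101/10) + 10^(70/10) + 10^(91/10) + 10^(89/10) = 1.465e+10.
L_total = 10·log₁₀(1.465e+10) = 101.66 dB.

102 dB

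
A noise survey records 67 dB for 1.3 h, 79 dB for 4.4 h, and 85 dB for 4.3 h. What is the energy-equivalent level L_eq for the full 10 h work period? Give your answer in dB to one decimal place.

82.3 dB

Weight each interval's intensity by its duration and average over T = 10 h:
Σ tᵢ·10^(Lᵢ/10) = 1.3·10^(67/10) + 4.4·10^(79/10) + 4.3·10^(85/10) = 1.716e+09.
L_eq = 10·log₁₀(1.716e+09/10) = 82.34 dB.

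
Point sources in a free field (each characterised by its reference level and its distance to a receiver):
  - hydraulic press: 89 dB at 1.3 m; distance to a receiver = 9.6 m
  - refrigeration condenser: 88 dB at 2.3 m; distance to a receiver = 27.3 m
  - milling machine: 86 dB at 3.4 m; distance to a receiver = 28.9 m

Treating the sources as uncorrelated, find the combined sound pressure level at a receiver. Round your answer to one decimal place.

73.9 dB

Propagate each source to the receiver with L = L_ref − 20·log₁₀(r/r_ref), then add intensities.
hydraulic press: 89 − 20·log₁₀(9.6/1.3) = 89 − 17.37 = 71.63 dB.
refrigeration condenser: 88 − 20·log₁₀(27.3/2.3) = 88 − 21.49 = 66.51 dB.
milling machine: 86 − 20·log₁₀(28.9/3.4) = 86 − 18.59 = 67.41 dB.
Σ 10^(L/10) = 2.455e+07 → L_total = 10·log₁₀(2.455e+07) = 73.90 dB.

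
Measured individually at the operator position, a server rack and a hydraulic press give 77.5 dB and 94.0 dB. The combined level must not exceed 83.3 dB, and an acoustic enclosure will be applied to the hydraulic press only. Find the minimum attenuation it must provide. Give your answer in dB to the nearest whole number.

Fixed contribution from the other source: Σ 10^(L/10) = 10^(77.5/10) = 5.623e+07 (77.50 dB).
To meet 83.3 dB overall, the treated hydraulic press may contribute at most 10^(83.3/10) − 5.623e+07 = 1.576e+08, i.e. 81.97 dB.
Required insertion loss = 94.0 − 81.97 = 12.03 dB.

12 dB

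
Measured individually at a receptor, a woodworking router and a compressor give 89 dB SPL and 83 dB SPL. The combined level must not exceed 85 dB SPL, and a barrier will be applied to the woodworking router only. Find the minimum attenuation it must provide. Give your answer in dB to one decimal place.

8.3 dB

The untreated sources together contribute 10^(83/10) = 1.995e+08, i.e. 83.00 dB SPL.
The limit corresponds to 10^(85/10) = 3.162e+08; subtracting the fixed part leaves 1.167e+08 for the woodworking router, i.e. 80.67 dB SPL.
Required insertion loss = 89 − 80.67 = 8.33 dB.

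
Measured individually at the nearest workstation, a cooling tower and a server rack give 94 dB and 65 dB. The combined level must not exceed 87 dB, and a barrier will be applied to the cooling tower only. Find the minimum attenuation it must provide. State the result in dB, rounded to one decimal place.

7.0 dB

Everything except the cooling tower sums to 10^(65/10) = 3.162e+06 in linear terms, 65.00 dB.
The limit corresponds to 10^(87/10) = 5.012e+08; subtracting the fixed part leaves 4.980e+08 for the cooling tower, i.e. 86.97 dB.
So the cooling tower must be reduced from 94 to 86.97 dB: IL = 7.03 dB.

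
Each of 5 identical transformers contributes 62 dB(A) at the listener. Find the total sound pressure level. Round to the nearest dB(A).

69 dB(A)

N identical incoherent sources raise the level by 10·log₁₀ N.
L_total = 62 + 10·log₁₀(5) = 62 + 6.990 = 68.99 dB(A).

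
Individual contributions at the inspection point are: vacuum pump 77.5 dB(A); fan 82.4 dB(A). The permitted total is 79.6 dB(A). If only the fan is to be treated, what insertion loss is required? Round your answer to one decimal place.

Fixed contribution from the other source: Σ 10^(L/10) = 10^(77.5/10) = 5.623e+07 (77.50 dB(A)).
To meet 79.6 dB(A) overall, the treated fan may contribute at most 10^(79.6/10) − 5.623e+07 = 3.497e+07, i.e. 75.44 dB(A).
Required insertion loss = 82.4 − 75.44 = 6.96 dB.

7.0 dB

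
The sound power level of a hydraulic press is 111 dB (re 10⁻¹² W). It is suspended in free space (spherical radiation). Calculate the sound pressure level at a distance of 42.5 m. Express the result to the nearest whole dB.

The power spreads over a sphere of area 4π·r², so L_p = L_w − 10·log₁₀(4π·r²).
4π·r² = 2.27e+04 m², 10·log₁₀ of that is 43.560 dB.
L_p = 111 − 43.560 = 67.44 dB.

67 dB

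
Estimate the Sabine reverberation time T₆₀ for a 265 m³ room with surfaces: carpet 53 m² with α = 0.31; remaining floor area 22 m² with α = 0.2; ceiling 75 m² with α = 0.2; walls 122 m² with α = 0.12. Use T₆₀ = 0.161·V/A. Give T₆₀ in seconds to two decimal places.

0.85 s

Summing Sᵢαᵢ: 53·0.31 + 22·0.2 + 75·0.2 + 122·0.12 = 50.47 m².
T₆₀ = 0.161 × 265 / 50.47 = 0.845 s.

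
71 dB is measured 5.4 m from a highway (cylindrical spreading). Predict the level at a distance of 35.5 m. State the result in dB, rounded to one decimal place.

62.8 dB

Cylindrical spreading from a line source gives a 10·log₁₀(r₂/r₁) drop.
L₂ = 71 − 10·log₁₀(35.5/5.4) = 71 − 8.178 = 62.82 dB.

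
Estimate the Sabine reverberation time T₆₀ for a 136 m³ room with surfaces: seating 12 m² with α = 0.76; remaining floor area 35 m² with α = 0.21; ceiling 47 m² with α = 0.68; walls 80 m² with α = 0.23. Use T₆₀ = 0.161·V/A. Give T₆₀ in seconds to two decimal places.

A = Σ Sᵢαᵢ = 12·0.76 + 35·0.21 + 47·0.68 + 80·0.23 = 66.83 m².
T₆₀ = 0.161·V/A = 0.161·136/66.83 = 0.328 s.

0.33 s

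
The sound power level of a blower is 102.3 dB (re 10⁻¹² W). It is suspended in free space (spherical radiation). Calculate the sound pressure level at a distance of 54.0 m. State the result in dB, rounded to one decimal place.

L_p = L_w − 10·log₁₀(4π·r²) with r = 54.0 m.
4π·r² = 3.664e+04 m², 10·log₁₀ of that is 45.640 dB.
L_p = 102.3 − 45.640 = 56.66 dB.

56.7 dB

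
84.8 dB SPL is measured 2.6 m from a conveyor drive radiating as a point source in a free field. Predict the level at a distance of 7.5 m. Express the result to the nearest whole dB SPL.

76 dB SPL

Point-source attenuation: ΔL = 20·log₁₀(r₂/r₁) = 20·log₁₀(7.5/2.6) = 9.202 dB.
L₂ = 84.8 − 20·log₁₀(7.5/2.6) = 84.8 − 9.202 = 75.60 dB SPL.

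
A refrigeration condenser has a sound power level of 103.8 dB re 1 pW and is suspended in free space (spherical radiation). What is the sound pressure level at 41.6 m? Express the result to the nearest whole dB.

60 dB

L_p = L_w − 10·log₁₀(4π·r²) with r = 41.6 m.
4π·r² = 2.175e+04 m², 10·log₁₀ of that is 43.374 dB.
L_p = 103.8 − 43.374 = 60.43 dB.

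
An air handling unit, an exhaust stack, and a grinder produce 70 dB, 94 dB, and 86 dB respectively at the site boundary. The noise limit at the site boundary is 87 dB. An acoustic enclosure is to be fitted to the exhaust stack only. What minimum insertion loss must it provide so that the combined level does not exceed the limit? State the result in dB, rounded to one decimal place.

The untreated sources together contribute 10^(70/10) + 10^(86/10) = 4.081e+08, i.e. 86.11 dB.
To meet 87 dB overall, the treated exhaust stack may contribute at most 10^(87/10) − 4.081e+08 = 9.308e+07, i.e. 79.69 dB.
So the exhaust stack must be reduced from 94 to 79.69 dB: IL = 14.31 dB.

14.3 dB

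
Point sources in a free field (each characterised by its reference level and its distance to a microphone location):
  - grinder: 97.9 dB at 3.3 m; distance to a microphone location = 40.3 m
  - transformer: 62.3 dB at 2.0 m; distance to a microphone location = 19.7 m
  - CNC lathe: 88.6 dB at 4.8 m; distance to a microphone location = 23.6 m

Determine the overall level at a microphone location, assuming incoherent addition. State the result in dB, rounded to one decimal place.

78.5 dB

Propagate each source to the receiver with L = L_ref − 20·log₁₀(r/r_ref), then add intensities.
grinder: 97.9 − 20·log₁₀(40.3/3.3) = 97.9 − 21.74 = 76.16 dB.
transformer: 62.3 − 20·log₁₀(19.7/2.0) = 62.3 − 19.87 = 42.43 dB.
CNC lathe: 88.6 − 20·log₁₀(23.6/4.8) = 88.6 − 13.83 = 74.77 dB.
Σ 10^(L/10) = 7.133e+07 → L_total = 10·log₁₀(7.133e+07) = 78.53 dB.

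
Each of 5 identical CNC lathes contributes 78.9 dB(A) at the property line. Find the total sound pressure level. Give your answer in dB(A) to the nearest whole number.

L_total = L₁ + 10·log₁₀ N for N identical incoherent sources.
L_total = 78.9 + 10·log₁₀(5) = 78.9 + 6.990 = 85.89 dB(A).

86 dB(A)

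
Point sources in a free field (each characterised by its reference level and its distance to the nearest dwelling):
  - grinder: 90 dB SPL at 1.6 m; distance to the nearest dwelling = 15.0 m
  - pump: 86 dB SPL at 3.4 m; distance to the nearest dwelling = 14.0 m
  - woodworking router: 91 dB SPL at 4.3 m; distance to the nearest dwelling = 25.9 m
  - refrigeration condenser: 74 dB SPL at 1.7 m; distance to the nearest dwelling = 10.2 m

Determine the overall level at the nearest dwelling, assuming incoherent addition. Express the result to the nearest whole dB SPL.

Propagate each source to the receiver with L = L_ref − 20·log₁₀(r/r_ref), then add intensities.
grinder: 90 − 20·log₁₀(15.0/1.6) = 90 − 19.44 = 70.56 dB SPL.
pump: 86 − 20·log₁₀(14.0/3.4) = 86 − 12.29 = 73.71 dB SPL.
woodworking router: 91 − 20·log₁₀(25.9/4.3) = 91 − 15.60 = 75.40 dB SPL.
refrigeration condenser: 74 − 20·log₁₀(10.2/1.7) = 74 − 15.56 = 58.44 dB SPL.
Σ 10^(L/10) = 7.026e+07 → L_total = 10·log₁₀(7.026e+07) = 78.47 dB SPL.

78 dB SPL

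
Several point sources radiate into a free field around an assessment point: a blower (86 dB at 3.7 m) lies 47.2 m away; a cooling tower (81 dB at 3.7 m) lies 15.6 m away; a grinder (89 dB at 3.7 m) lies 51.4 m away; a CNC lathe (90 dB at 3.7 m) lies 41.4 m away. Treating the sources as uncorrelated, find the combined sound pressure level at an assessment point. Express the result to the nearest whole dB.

First find each source's level at the receiver (point-source: −20·log₁₀(r/r_ref)), then combine on an intensity basis.
blower: 86 − 20·log₁₀(47.2/3.7) = 86 − 22.11 = 63.89 dB.
cooling tower: 81 − 20·log₁₀(15.6/3.7) = 81 − 12.50 = 68.50 dB.
grinder: 89 − 20·log₁₀(51.4/3.7) = 89 − 22.86 = 66.14 dB.
CNC lathe: 90 − 20·log₁₀(41.4/3.7) = 90 − 20.98 = 69.02 dB.
Σ 10^(L/10) = 2.163e+07 → L_total = 10·log₁₀(2.163e+07) = 73.35 dB.

73 dB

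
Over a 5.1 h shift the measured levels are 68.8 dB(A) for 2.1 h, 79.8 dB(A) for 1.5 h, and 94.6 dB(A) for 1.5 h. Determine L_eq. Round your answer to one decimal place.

89.4 dB(A)

Weight each interval's intensity by its duration and average over T = 5.1 h:
Σ tᵢ·10^(Lᵢ/10) = 2.1·10^(68.8/10) + 1.5·10^(79.8/10) + 1.5·10^(94.6/10) = 4.485e+09.
L_eq = 10·log₁₀(4.485e+09/5.1) = 89.44 dB(A).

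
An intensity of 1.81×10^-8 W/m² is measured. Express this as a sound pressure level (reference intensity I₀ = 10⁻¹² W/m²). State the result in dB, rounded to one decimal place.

42.6 dB

L = 10·log₁₀(I/I₀) = 10·log₁₀(1.81×10^-8/10⁻¹²) = 10·log₁₀(1.81×10^4).
L = 10·(0.2577 + 4) = 42.58 dB.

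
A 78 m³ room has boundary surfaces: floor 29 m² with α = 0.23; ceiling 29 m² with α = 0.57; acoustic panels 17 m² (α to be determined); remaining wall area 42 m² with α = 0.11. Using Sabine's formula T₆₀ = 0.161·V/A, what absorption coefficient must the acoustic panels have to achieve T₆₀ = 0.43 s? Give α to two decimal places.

Required total absorption A = 0.161·78/0.43 = 29.20 m².
Absorption from the other surfaces = 29·0.23 + 29·0.57 + 42·0.11 = 27.82 m², so the acoustic panels must supply 1.38 m² over 17 m².
α = 1.38/17 = 0.081.

0.08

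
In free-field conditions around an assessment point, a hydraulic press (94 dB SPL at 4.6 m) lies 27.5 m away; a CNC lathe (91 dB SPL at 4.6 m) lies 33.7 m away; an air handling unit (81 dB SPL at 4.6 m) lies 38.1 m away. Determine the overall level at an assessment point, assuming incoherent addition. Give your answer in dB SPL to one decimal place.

Apply inverse-square spreading to bring every level to the receiver, then sum 10^(L/10).
hydraulic press: 94 − 20·log₁₀(27.5/4.6) = 94 − 15.53 = 78.47 dB SPL.
CNC lathe: 91 − 20·log₁₀(33.7/4.6) = 91 − 17.30 = 73.70 dB SPL.
air handling unit: 81 − 20·log₁₀(38.1/4.6) = 81 − 18.36 = 62.64 dB SPL.
Σ 10^(L/10) = 9.557e+07 → L_total = 10·log₁₀(9.557e+07) = 79.80 dB SPL.

79.8 dB SPL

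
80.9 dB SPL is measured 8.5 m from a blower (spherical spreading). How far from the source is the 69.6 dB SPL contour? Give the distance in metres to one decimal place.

Point-source spreading drops the level by 20·log₁₀(r₂/r₁); inverting, r₂/r₁ = 10^(ΔL/20).
r₂ = 8.5·10^((80.9−69.6)/20) = 8.5·10^(11.3/20) = 31.22 m.

31.2 m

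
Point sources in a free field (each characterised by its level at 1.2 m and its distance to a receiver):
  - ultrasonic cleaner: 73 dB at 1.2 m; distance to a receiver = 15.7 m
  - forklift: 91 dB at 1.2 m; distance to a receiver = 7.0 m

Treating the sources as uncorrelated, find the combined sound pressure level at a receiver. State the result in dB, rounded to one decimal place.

First find each source's level at the receiver (point-source: −20·log₁₀(r/r_ref)), then combine on an intensity basis.
ultrasonic cleaner: 73 − 20·log₁₀(15.7/1.2) = 73 − 22.33 = 50.67 dB.
forklift: 91 − 20·log₁₀(7.0/1.2) = 91 − 15.32 = 75.68 dB.
Σ 10^(L/10) = 3.711e+07 → L_total = 10·log₁₀(3.711e+07) = 75.70 dB.

75.7 dB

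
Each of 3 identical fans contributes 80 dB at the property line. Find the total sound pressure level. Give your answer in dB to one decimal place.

L_total = L₁ + 10·log₁₀ N for N identical incoherent sources.
L_total = 80 + 10·log₁₀(3) = 80 + 4.771 = 84.77 dB.

84.8 dB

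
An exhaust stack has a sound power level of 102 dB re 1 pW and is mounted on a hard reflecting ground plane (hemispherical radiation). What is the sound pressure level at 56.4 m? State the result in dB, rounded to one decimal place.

The power spreads over a hemisphere of area 2π·r², so L_p = L_w − 10·log₁₀(2π·r²).
2π·r² = 1.999e+04 m², 10·log₁₀ of that is 43.007 dB.
L_p = 102 − 43.007 = 58.99 dB.

59.0 dB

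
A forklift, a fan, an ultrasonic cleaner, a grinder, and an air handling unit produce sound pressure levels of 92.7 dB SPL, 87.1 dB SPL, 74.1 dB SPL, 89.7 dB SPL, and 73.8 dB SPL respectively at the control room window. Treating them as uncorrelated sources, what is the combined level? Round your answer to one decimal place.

95.3 dB SPL

Incoherent sources combine by intensity addition: L_total = 10·log₁₀(Σ 10^(L_i/10)).
Σ 10^(L/10) = 10^(92.7/10) + 10^(87.1/10) + 10^(74.1/10) + 10^(89.7/10) + 10^(73.8/10) = 3.358e+09.
L_total = 10·log₁₀(3.358e+09) = 95.26 dB SPL.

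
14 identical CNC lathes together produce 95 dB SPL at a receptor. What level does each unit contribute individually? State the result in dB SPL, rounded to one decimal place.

83.5 dB SPL

14 equal contributions raise the level by 10·log₁₀ 14 = 11.461 dB, so each unit alone gives 95 − 11.461.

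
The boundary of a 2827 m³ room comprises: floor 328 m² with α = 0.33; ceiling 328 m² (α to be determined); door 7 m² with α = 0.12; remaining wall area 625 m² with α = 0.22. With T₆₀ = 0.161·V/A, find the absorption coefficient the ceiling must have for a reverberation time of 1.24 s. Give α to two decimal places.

A = 0.161·V/T₆₀ = 0.161·2827/1.24 = 367.05 m² sabins.
Absorption from the other surfaces = 328·0.33 + 7·0.12 + 625·0.22 = 246.58 m², so the ceiling must supply 120.47 m² over 328 m².
α = 120.47/328 = 0.367.

0.37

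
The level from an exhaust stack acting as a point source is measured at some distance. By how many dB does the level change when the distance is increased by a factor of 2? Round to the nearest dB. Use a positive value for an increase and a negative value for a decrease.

A point source loses 6 dB per doubling of distance; generally ΔL = −20·log₁₀(r₂/r₁).
ΔL = −20·log₁₀(2) = -6.02 dB.

-6 dB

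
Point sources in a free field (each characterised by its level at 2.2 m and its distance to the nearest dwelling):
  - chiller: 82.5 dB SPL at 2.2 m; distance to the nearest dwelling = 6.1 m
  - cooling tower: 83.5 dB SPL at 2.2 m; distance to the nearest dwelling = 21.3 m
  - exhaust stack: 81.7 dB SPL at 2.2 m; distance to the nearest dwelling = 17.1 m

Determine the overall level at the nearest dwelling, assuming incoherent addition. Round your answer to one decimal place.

First find each source's level at the receiver (point-source: −20·log₁₀(r/r_ref)), then combine on an intensity basis.
chiller: 82.5 − 20·log₁₀(6.1/2.2) = 82.5 − 8.86 = 73.64 dB SPL.
cooling tower: 83.5 − 20·log₁₀(21.3/2.2) = 83.5 − 19.72 = 63.78 dB SPL.
exhaust stack: 81.7 − 20·log₁₀(17.1/2.2) = 81.7 − 17.81 = 63.89 dB SPL.
Σ 10^(L/10) = 2.797e+07 → L_total = 10·log₁₀(2.797e+07) = 74.47 dB SPL.

74.5 dB SPL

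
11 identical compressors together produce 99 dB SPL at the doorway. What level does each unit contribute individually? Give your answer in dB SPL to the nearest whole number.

89 dB SPL

11 equal contributions raise the level by 10·log₁₀ 11 = 10.414 dB, so each unit alone gives 99 − 10.414.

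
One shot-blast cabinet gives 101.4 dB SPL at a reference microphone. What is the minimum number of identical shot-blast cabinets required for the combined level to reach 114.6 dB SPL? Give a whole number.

The shortfall is 114.6 − 101.4 = 13.2 dB, and N units add 10·log₁₀ N, so need 10·log₁₀ N ≥ 13.2.
N ≥ 10^(13.2/10) = 20.893, so N = 21.

21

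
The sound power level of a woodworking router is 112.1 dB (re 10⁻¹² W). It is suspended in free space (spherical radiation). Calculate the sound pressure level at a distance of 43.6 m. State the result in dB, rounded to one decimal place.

68.3 dB

L_p = L_w − 10·log₁₀(4π·r²) with r = 43.6 m.
4π·r² = 2.389e+04 m², 10·log₁₀ of that is 43.782 dB.
L_p = 112.1 − 43.782 = 68.32 dB.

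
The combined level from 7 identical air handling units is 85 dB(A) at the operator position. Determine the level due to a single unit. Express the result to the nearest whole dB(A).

77 dB(A)

7 equal contributions raise the level by 10·log₁₀ 7 = 8.451 dB, so each unit alone gives 85 − 8.451.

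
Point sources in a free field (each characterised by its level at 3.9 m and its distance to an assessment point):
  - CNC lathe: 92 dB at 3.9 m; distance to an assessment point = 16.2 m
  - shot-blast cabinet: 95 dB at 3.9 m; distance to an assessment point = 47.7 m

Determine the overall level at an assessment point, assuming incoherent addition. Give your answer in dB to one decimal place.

Apply inverse-square spreading to bring every level to the receiver, then sum 10^(L/10).
CNC lathe: 92 − 20·log₁₀(16.2/3.9) = 92 − 12.37 = 79.63 dB.
shot-blast cabinet: 95 − 20·log₁₀(47.7/3.9) = 95 − 21.75 = 73.25 dB.
Σ 10^(L/10) = 1.130e+08 → L_total = 10·log₁₀(1.130e+08) = 80.53 dB.

80.5 dB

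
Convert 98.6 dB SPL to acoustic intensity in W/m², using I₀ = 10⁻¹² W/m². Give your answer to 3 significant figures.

0.00724 W/m²

I/I₀ = 10^(98.6/10) = 7.244e+09, so I = 7.244e+09 × 10⁻¹² W/m².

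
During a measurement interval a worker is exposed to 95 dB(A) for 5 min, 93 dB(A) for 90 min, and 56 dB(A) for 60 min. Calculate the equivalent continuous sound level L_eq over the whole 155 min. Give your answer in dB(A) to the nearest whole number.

91 dB(A)

Weight each interval's intensity by its duration and average over T = 155 min:
Σ tᵢ·10^(Lᵢ/10) = 5·10^(95/10) + 90·10^(93/10) + 60·10^(56/10) = 1.954e+11.
L_eq = 10·log₁₀(1.954e+11/155) = 91.01 dB(A).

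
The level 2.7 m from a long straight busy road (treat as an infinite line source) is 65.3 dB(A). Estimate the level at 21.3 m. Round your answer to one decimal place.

56.3 dB(A)

Cylindrical spreading from a line source gives a 10·log₁₀(r₂/r₁) drop.
L₂ = 65.3 − 10·log₁₀(21.3/2.7) = 65.3 − 8.970 = 56.33 dB(A).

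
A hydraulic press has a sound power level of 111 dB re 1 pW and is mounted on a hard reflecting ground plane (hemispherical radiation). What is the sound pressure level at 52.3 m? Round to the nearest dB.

Free-field hemispherical radiation: L_p = L_w − 10·log₁₀(2π·r²), r = 52.3 m.
2π·r² = 1.719e+04 m², 10·log₁₀ of that is 42.352 dB.
L_p = 111 − 42.352 = 68.65 dB.

69 dB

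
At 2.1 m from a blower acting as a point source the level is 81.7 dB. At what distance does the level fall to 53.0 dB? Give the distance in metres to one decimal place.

For a point source L₁ − L₂ = 20·log₁₀(r₂/r₁), so r₂ = r₁·10^((L₁−L₂)/20).
r₂ = 2.1·10^((81.7−53.0)/20) = 2.1·10^(28.7/20) = 57.18 m.

57.2 m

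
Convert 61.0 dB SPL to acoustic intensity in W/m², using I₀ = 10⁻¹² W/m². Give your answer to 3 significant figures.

1.26e-06 W/m²

I/I₀ = 10^(61.0/10) = 1.259e+06, so I = 1.259e+06 × 10⁻¹² W/m².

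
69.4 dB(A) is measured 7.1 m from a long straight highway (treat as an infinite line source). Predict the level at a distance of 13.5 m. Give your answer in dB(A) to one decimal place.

For a line source, L₂ = L₁ − 10·log₁₀(r₂/r₁).
L₂ = 69.4 − 10·log₁₀(13.5/7.1) = 69.4 − 2.791 = 66.61 dB(A).

66.6 dB(A)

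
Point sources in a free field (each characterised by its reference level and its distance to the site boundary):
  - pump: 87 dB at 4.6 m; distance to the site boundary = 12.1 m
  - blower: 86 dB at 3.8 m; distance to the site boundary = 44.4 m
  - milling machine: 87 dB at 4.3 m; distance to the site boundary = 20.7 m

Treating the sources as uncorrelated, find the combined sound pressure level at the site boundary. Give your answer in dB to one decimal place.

Apply inverse-square spreading to bring every level to the receiver, then sum 10^(L/10).
pump: 87 − 20·log₁₀(12.1/4.6) = 87 − 8.40 = 78.60 dB.
blower: 86 − 20·log₁₀(44.4/3.8) = 86 − 21.35 = 64.65 dB.
milling machine: 87 − 20·log₁₀(20.7/4.3) = 87 − 13.65 = 73.35 dB.
Σ 10^(L/10) = 9.698e+07 → L_total = 10·log₁₀(9.698e+07) = 79.87 dB.

79.9 dB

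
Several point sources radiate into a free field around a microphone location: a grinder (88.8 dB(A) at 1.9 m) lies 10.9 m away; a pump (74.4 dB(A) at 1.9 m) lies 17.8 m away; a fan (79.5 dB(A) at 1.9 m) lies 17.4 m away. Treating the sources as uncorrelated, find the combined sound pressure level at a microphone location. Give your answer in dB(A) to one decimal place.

Propagate each source to the receiver with L = L_ref − 20·log₁₀(r/r_ref), then add intensities.
grinder: 88.8 − 20·log₁₀(10.9/1.9) = 88.8 − 15.17 = 73.63 dB(A).
pump: 74.4 − 20·log₁₀(17.8/1.9) = 74.4 − 19.43 = 54.97 dB(A).
fan: 79.5 − 20·log₁₀(17.4/1.9) = 79.5 − 19.24 = 60.26 dB(A).
Σ 10^(L/10) = 2.443e+07 → L_total = 10·log₁₀(2.443e+07) = 73.88 dB(A).

73.9 dB(A)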